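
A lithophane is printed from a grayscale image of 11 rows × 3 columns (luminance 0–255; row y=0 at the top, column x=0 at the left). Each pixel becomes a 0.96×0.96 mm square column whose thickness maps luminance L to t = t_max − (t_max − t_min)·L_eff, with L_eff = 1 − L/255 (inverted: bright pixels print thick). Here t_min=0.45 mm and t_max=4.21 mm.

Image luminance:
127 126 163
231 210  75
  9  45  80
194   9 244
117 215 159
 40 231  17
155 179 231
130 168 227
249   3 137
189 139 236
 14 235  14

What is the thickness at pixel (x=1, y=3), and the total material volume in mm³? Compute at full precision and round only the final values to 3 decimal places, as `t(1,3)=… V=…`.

t(1,3)=0.583 V=76.168

span = t_max - t_min = 4.21 - 0.45 = 3.760
L(1,3) = 9, L_eff = 1 - 9/255 = 0.964706 (inverted)
t(1,3) = 4.21 - 3.760·0.964706 = 0.583
Σt over all 11·3 pixels = 2107523/25500 ≈ 82.6479608
V = pitch²·Σt = 0.96²·2107523/25500 = 76.168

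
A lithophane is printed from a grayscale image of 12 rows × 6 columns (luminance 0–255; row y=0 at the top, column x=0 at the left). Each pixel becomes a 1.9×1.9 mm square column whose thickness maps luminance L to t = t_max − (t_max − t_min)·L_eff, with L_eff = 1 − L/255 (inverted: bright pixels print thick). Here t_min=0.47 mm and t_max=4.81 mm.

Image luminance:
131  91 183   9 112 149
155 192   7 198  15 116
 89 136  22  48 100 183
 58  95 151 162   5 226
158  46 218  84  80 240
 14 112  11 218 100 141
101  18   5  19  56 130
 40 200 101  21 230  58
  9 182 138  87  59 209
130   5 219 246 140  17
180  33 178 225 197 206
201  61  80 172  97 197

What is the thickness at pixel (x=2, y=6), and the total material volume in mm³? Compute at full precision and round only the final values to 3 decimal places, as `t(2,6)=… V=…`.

span = t_max - t_min = 4.81 - 0.47 = 4.340
L(2,6) = 5, L_eff = 1 - 5/255 = 0.980392 (inverted)
t(2,6) = 4.81 - 4.340·0.980392 = 0.555
Σt over all 12·6 pixels = 1116497/6375 ≈ 175.1367843
V = pitch²·Σt = 1.9²·1116497/6375 = 632.244

t(2,6)=0.555 V=632.244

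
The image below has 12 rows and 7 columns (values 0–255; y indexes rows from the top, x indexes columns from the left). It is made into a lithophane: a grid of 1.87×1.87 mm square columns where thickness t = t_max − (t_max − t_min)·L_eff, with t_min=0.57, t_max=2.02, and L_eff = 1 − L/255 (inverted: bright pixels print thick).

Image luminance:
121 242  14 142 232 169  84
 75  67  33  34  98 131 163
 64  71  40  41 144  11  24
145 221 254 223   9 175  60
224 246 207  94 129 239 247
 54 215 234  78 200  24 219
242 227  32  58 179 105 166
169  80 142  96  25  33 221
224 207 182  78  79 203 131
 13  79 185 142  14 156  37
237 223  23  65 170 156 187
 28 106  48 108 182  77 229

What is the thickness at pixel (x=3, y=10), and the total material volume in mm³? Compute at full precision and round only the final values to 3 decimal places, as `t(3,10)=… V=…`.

t(3,10)=0.940 V=382.998

span = t_max - t_min = 2.02 - 0.57 = 1.450
L(3,10) = 65, L_eff = 1 - 65/255 = 0.745098 (inverted)
t(3,10) = 2.02 - 1.450·0.745098 = 0.940
Σt over all 12·7 pixels = 558577/5100 ≈ 109.5249020
V = pitch²·Σt = 1.87²·558577/5100 = 382.998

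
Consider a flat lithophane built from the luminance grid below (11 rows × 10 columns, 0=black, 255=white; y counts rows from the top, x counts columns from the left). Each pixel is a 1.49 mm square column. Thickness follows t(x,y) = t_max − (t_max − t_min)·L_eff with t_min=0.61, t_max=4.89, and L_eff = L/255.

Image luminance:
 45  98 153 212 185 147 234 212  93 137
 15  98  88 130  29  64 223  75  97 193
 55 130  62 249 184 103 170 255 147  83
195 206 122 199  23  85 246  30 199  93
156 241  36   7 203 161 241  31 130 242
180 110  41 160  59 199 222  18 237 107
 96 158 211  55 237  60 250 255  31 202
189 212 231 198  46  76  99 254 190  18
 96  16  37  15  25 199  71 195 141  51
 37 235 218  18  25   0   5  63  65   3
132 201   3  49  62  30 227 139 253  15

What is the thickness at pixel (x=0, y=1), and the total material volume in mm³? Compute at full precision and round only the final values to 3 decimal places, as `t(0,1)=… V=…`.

t(0,1)=4.638 V=678.511

span = t_max - t_min = 4.89 - 0.61 = 4.280
L(0,1) = 15, L_eff = 15/255 = 0.058824
t(0,1) = 4.89 - 4.280·0.058824 = 4.638
Σt over all 11·10 pixels = 1298893/4250 ≈ 305.6218824
V = pitch²·Σt = 1.49²·1298893/4250 = 678.511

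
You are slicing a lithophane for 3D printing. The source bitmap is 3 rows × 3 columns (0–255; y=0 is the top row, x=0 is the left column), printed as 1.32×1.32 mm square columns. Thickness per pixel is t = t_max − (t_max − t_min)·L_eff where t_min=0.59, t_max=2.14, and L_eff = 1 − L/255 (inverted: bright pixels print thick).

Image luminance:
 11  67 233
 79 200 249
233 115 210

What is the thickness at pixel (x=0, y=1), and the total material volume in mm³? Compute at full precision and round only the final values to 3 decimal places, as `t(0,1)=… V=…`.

span = t_max - t_min = 2.14 - 0.59 = 1.550
L(0,1) = 79, L_eff = 1 - 79/255 = 0.690196 (inverted)
t(0,1) = 2.14 - 1.550·0.690196 = 1.070
Σt over all 3·3 pixels = 17597/1275 ≈ 13.8015686
V = pitch²·Σt = 1.32²·17597/1275 = 24.048

t(0,1)=1.070 V=24.048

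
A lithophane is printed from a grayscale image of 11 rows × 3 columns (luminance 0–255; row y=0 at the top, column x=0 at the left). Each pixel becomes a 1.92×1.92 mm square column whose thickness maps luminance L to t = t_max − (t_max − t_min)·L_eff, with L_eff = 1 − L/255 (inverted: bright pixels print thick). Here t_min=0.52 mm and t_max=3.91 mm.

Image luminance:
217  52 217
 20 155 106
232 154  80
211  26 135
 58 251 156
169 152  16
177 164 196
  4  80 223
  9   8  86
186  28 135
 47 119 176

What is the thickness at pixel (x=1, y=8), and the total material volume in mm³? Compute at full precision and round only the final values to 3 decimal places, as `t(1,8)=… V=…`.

t(1,8)=0.626 V=261.494

span = t_max - t_min = 3.91 - 0.52 = 3.390
L(1,8) = 8, L_eff = 1 - 8/255 = 0.968627 (inverted)
t(1,8) = 3.91 - 3.390·0.968627 = 0.626
Σt over all 11·3 pixels = 120589/1700 ≈ 70.9347059
V = pitch²·Σt = 1.92²·120589/1700 = 261.494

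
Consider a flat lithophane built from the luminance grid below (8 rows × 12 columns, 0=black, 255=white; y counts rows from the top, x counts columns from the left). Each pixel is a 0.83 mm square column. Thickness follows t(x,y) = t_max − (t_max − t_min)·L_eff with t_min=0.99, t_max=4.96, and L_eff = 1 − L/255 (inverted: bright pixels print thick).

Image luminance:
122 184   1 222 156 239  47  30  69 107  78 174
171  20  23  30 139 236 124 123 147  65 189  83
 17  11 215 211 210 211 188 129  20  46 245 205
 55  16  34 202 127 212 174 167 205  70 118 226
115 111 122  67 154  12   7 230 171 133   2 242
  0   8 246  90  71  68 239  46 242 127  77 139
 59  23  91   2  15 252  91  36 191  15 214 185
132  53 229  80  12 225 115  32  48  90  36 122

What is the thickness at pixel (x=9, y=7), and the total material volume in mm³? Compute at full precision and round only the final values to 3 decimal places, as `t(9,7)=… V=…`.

span = t_max - t_min = 4.96 - 0.99 = 3.970
L(9,7) = 90, L_eff = 1 - 90/255 = 0.647059 (inverted)
t(9,7) = 4.96 - 3.970·0.647059 = 2.391
Σt over all 8·12 pixels = 114234/425 ≈ 268.7858824
V = pitch²·Σt = 0.83²·114234/425 = 185.167

t(9,7)=2.391 V=185.167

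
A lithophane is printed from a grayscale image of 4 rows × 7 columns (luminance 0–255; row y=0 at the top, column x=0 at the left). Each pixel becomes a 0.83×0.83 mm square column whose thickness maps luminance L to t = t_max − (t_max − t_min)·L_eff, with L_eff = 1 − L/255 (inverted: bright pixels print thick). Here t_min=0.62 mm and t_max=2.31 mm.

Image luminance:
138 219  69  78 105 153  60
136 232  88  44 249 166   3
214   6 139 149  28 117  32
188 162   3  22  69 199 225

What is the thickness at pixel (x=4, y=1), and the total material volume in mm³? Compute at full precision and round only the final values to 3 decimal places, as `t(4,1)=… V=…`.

t(4,1)=2.270 V=26.994

span = t_max - t_min = 2.31 - 0.62 = 1.690
L(4,1) = 249, L_eff = 1 - 249/255 = 0.023529 (inverted)
t(4,1) = 2.31 - 1.690·0.023529 = 2.270
Σt over all 4·7 pixels = 999197/25500 ≈ 39.1841961
V = pitch²·Σt = 0.83²·999197/25500 = 26.994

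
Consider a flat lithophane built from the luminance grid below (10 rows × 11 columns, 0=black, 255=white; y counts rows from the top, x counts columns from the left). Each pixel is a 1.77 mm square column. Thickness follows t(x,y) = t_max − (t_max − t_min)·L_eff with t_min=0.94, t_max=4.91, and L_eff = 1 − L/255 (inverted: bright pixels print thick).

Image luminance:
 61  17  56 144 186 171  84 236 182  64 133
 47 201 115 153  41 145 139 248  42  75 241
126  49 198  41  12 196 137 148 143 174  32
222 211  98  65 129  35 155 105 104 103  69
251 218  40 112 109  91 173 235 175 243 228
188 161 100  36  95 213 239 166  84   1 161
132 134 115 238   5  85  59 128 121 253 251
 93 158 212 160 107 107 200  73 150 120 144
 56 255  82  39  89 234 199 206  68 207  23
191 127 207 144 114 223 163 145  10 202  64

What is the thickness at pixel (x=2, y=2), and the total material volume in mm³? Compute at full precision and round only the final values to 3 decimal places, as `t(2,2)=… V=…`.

t(2,2)=4.023 V=1043.129

span = t_max - t_min = 4.91 - 0.94 = 3.970
L(2,2) = 198, L_eff = 1 - 198/255 = 0.223529 (inverted)
t(2,2) = 4.91 - 3.970·0.223529 = 4.023
Σt over all 10·11 pixels = 566031/1700 ≈ 332.9594118
V = pitch²·Σt = 1.77²·566031/1700 = 1043.129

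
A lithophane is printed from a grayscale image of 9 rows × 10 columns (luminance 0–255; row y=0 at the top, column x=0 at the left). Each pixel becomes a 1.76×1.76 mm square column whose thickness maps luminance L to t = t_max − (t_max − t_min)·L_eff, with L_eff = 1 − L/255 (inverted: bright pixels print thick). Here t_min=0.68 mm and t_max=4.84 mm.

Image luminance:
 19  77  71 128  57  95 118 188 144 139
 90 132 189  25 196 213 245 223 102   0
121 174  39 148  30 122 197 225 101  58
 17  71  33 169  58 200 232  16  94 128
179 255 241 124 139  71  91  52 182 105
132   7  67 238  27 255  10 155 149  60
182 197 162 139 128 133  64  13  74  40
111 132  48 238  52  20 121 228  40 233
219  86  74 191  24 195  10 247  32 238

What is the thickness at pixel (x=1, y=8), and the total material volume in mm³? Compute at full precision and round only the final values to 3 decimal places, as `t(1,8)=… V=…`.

span = t_max - t_min = 4.84 - 0.68 = 4.160
L(1,8) = 86, L_eff = 1 - 86/255 = 0.662745 (inverted)
t(1,8) = 4.84 - 4.160·0.662745 = 2.083
Σt over all 9·10 pixels = 1523126/6375 ≈ 238.9217255
V = pitch²·Σt = 1.76²·1523126/6375 = 740.084

t(1,8)=2.083 V=740.084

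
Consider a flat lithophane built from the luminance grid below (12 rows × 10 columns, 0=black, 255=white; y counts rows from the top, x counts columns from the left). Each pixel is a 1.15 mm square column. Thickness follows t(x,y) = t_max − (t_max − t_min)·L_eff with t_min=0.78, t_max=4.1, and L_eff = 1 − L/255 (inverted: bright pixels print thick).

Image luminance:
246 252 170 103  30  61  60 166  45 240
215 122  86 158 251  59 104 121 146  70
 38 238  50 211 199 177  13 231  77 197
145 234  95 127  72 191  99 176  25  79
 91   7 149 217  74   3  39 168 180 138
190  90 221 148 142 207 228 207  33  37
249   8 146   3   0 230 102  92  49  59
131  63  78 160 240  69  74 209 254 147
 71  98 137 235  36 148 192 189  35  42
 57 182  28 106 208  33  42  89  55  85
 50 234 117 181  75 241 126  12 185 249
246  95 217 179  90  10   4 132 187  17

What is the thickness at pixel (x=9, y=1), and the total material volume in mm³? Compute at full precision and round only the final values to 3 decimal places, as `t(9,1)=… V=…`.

t(9,1)=1.691 V=382.510

span = t_max - t_min = 4.1 - 0.78 = 3.320
L(9,1) = 70, L_eff = 1 - 70/255 = 0.725490 (inverted)
t(9,1) = 4.1 - 3.320·0.725490 = 1.691
Σt over all 12·10 pixels = 1843858/6375 ≈ 289.2326275
V = pitch²·Σt = 1.15²·1843858/6375 = 382.510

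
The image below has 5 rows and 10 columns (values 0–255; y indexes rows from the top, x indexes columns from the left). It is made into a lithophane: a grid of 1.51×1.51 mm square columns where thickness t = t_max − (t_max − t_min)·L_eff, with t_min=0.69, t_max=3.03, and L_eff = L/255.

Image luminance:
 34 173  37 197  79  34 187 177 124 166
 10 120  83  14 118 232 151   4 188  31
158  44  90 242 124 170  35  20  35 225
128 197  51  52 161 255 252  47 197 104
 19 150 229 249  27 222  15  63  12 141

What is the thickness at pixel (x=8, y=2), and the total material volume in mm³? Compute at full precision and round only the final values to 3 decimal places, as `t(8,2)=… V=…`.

span = t_max - t_min = 3.03 - 0.69 = 2.340
L(8,2) = 35, L_eff = 35/255 = 0.137255
t(8,2) = 3.03 - 2.340·0.137255 = 2.709
Σt over all 5·10 pixels = 207414/2125 ≈ 97.6065882
V = pitch²·Σt = 1.51²·207414/2125 = 222.553

t(8,2)=2.709 V=222.553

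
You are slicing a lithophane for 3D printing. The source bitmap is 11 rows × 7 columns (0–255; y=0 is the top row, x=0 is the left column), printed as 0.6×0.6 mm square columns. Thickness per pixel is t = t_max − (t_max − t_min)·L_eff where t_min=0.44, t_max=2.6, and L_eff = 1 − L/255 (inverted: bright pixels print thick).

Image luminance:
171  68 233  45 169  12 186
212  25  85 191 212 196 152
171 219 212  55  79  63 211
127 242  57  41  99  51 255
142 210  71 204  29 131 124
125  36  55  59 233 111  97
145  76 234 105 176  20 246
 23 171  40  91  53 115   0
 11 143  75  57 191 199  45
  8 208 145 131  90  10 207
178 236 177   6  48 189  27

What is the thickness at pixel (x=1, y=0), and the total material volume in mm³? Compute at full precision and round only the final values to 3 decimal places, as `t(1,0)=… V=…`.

t(1,0)=1.016 V=40.684

span = t_max - t_min = 2.6 - 0.44 = 2.160
L(1,0) = 68, L_eff = 1 - 68/255 = 0.733333 (inverted)
t(1,0) = 2.6 - 2.160·0.733333 = 1.016
Σt over all 11·7 pixels = 240151/2125 ≈ 113.0122353
V = pitch²·Σt = 0.6²·240151/2125 = 40.684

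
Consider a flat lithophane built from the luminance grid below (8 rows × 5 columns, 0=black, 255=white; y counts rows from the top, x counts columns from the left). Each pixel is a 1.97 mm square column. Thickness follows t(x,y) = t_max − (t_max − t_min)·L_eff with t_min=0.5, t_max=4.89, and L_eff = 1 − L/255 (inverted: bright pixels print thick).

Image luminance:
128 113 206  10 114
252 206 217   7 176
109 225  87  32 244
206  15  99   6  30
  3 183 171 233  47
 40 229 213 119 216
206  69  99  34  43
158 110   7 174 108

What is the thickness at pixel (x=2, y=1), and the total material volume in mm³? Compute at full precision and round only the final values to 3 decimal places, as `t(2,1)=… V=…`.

span = t_max - t_min = 4.89 - 0.5 = 4.390
L(2,1) = 217, L_eff = 1 - 217/255 = 0.149020 (inverted)
t(2,1) = 4.89 - 4.390·0.149020 = 4.236
Σt over all 8·5 pixels = 223368/2125 ≈ 105.1143529
V = pitch²·Σt = 1.97²·223368/2125 = 407.938

t(2,1)=4.236 V=407.938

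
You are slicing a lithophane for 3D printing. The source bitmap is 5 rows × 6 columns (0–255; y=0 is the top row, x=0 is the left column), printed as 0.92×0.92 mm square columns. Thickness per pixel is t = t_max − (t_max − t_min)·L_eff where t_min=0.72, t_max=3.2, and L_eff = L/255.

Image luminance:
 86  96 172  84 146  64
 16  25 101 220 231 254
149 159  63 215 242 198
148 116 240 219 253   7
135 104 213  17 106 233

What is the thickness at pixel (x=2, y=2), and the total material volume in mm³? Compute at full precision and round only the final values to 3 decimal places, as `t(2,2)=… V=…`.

span = t_max - t_min = 3.2 - 0.72 = 2.480
L(2,2) = 63, L_eff = 63/255 = 0.247059
t(2,2) = 3.2 - 2.480·0.247059 = 2.587
Σt over all 5·6 pixels = 344656/6375 ≈ 54.0636863
V = pitch²·Σt = 0.92²·344656/6375 = 45.760

t(2,2)=2.587 V=45.760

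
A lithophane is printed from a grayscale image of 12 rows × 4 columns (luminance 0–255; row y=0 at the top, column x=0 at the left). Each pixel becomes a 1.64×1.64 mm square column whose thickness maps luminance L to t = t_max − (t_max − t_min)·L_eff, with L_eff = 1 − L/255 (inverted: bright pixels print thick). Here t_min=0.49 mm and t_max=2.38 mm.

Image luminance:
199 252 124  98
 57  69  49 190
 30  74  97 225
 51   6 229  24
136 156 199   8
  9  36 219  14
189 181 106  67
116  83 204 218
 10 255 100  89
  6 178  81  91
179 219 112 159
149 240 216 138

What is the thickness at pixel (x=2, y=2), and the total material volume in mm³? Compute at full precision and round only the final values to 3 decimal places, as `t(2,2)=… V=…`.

span = t_max - t_min = 2.38 - 0.49 = 1.890
L(2,2) = 97, L_eff = 1 - 97/255 = 0.619608 (inverted)
t(2,2) = 2.38 - 1.890·0.619608 = 1.209
Σt over all 12·4 pixels = 573951/8500 ≈ 67.5236471
V = pitch²·Σt = 1.64²·573951/8500 = 181.612

t(2,2)=1.209 V=181.612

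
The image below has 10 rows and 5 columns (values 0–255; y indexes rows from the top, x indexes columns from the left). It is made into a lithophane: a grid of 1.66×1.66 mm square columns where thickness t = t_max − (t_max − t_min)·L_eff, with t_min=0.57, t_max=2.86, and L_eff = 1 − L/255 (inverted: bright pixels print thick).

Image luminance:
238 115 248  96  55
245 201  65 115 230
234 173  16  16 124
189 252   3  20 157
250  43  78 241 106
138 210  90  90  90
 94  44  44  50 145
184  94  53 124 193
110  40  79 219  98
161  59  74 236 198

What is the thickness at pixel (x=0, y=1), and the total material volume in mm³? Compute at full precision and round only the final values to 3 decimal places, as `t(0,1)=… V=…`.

span = t_max - t_min = 2.86 - 0.57 = 2.290
L(0,1) = 245, L_eff = 1 - 245/255 = 0.039216 (inverted)
t(0,1) = 2.86 - 2.290·0.039216 = 2.770
Σt over all 10·5 pixels = 2198533/25500 ≈ 86.2169804
V = pitch²·Σt = 1.66²·2198533/25500 = 237.580

t(0,1)=2.770 V=237.580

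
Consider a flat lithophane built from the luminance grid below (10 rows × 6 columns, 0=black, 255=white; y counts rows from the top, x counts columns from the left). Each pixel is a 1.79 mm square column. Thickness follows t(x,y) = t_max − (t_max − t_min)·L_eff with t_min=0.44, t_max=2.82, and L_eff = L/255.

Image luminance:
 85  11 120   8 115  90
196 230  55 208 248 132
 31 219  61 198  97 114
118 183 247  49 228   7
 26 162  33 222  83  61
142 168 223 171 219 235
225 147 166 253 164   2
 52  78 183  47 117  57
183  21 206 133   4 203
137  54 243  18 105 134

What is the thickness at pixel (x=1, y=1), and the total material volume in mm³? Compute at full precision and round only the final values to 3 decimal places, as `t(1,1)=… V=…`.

t(1,1)=0.673 V=311.058

span = t_max - t_min = 2.82 - 0.44 = 2.380
L(1,1) = 230, L_eff = 230/255 = 0.901961
t(1,1) = 2.82 - 2.380·0.901961 = 0.673
Σt over all 10·6 pixels = 72811/750 ≈ 97.0813333
V = pitch²·Σt = 1.79²·72811/750 = 311.058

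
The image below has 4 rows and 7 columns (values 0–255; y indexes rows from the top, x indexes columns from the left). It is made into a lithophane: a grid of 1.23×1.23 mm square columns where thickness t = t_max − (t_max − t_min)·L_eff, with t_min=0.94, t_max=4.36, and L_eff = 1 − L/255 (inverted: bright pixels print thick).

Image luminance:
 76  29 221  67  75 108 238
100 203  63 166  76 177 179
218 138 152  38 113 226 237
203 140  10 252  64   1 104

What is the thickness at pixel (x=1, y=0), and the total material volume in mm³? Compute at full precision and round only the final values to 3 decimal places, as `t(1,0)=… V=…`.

t(1,0)=1.329 V=114.367

span = t_max - t_min = 4.36 - 0.94 = 3.420
L(1,0) = 29, L_eff = 1 - 29/255 = 0.886275 (inverted)
t(1,0) = 4.36 - 3.420·0.886275 = 1.329
Σt over all 4·7 pixels = 160639/2125 ≈ 75.5948235
V = pitch²·Σt = 1.23²·160639/2125 = 114.367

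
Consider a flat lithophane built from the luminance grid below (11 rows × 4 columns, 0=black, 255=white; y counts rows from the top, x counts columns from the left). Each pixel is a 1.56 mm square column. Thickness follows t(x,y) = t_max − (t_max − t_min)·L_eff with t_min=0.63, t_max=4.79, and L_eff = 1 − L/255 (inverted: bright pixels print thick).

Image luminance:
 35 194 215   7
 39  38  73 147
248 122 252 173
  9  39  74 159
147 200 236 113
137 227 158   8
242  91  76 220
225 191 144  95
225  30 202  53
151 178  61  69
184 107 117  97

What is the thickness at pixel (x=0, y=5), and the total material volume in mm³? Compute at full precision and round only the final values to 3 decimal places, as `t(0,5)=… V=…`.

span = t_max - t_min = 4.79 - 0.63 = 4.160
L(0,5) = 137, L_eff = 1 - 137/255 = 0.462745 (inverted)
t(0,5) = 4.79 - 4.160·0.462745 = 2.865
Σt over all 11·4 pixels = 260249/2125 ≈ 122.4701176
V = pitch²·Σt = 1.56²·260249/2125 = 298.043

t(0,5)=2.865 V=298.043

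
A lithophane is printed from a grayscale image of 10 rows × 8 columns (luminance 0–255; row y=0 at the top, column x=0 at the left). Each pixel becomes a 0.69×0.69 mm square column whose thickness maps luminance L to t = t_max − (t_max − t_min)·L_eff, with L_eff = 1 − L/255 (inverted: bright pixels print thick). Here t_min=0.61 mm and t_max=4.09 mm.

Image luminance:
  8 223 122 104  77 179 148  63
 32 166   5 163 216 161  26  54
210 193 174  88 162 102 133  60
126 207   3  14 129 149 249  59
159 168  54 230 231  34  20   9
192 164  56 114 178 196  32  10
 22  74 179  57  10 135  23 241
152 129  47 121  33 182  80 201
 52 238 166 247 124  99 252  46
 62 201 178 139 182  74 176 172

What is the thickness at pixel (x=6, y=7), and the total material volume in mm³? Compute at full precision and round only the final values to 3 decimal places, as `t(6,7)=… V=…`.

span = t_max - t_min = 4.09 - 0.61 = 3.480
L(6,7) = 80, L_eff = 1 - 80/255 = 0.686275 (inverted)
t(6,7) = 4.09 - 3.480·0.686275 = 1.702
Σt over all 10·8 pixels = 386334/2125 ≈ 181.8042353
V = pitch²·Σt = 0.69²·386334/2125 = 86.557

t(6,7)=1.702 V=86.557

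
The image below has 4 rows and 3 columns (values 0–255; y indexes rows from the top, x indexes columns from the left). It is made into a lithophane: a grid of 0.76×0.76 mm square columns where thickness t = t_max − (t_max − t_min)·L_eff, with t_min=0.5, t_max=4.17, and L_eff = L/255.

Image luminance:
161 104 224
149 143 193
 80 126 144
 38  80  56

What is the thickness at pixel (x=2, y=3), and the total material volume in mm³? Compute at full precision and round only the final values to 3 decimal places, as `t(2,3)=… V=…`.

span = t_max - t_min = 4.17 - 0.5 = 3.670
L(2,3) = 56, L_eff = 56/255 = 0.219608
t(2,3) = 4.17 - 3.670·0.219608 = 3.364
Σt over all 4·3 pixels = 363127/12750 ≈ 28.4805490
V = pitch²·Σt = 0.76²·363127/12750 = 16.450

t(2,3)=3.364 V=16.450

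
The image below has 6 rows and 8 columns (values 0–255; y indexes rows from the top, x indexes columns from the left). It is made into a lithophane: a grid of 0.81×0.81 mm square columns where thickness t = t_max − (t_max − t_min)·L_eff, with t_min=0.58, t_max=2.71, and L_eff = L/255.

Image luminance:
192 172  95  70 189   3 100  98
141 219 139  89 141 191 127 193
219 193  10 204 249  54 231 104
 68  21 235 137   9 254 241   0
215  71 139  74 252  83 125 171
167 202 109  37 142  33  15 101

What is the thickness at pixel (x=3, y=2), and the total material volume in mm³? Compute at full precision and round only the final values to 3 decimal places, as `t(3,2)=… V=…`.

t(3,2)=1.006 V=50.688

span = t_max - t_min = 2.71 - 0.58 = 2.130
L(3,2) = 204, L_eff = 204/255 = 0.800000
t(3,2) = 2.71 - 2.130·0.800000 = 1.006
Σt over all 6·8 pixels = 77.256
V = pitch²·Σt = 0.81²·77.256 = 50.688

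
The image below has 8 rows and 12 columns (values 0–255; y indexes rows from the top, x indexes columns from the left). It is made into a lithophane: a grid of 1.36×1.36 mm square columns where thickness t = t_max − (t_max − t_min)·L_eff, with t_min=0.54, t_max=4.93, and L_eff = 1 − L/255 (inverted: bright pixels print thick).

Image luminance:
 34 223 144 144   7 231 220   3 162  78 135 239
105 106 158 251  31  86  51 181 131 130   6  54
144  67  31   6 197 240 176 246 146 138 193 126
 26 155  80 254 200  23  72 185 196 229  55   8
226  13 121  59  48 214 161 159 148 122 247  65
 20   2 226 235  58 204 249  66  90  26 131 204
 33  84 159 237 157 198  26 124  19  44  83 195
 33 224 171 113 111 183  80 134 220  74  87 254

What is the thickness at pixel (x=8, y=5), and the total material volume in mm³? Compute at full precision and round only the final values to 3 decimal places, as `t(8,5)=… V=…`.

t(8,5)=2.089 V=485.631

span = t_max - t_min = 4.93 - 0.54 = 4.390
L(8,5) = 90, L_eff = 1 - 90/255 = 0.647059 (inverted)
t(8,5) = 4.93 - 4.390·0.647059 = 2.089
Σt over all 8·12 pixels = 262.56
V = pitch²·Σt = 1.36²·262.56 = 485.631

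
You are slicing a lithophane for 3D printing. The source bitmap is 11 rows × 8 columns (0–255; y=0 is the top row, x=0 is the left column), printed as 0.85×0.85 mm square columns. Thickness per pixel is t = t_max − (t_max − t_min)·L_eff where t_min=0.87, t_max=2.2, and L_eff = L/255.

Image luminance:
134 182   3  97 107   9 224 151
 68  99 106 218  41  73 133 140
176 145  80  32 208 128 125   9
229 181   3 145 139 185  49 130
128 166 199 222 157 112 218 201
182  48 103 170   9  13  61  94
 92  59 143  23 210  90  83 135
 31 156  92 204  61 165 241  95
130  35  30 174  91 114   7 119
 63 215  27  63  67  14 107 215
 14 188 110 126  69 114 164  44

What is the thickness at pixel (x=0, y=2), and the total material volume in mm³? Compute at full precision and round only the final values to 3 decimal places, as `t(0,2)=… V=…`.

t(0,2)=1.282 V=102.147

span = t_max - t_min = 2.2 - 0.87 = 1.330
L(0,2) = 176, L_eff = 176/255 = 0.690196
t(0,2) = 2.2 - 1.330·0.690196 = 1.282
Σt over all 11·8 pixels = 901301/6375 ≈ 141.3805490
V = pitch²·Σt = 0.85²·901301/6375 = 102.147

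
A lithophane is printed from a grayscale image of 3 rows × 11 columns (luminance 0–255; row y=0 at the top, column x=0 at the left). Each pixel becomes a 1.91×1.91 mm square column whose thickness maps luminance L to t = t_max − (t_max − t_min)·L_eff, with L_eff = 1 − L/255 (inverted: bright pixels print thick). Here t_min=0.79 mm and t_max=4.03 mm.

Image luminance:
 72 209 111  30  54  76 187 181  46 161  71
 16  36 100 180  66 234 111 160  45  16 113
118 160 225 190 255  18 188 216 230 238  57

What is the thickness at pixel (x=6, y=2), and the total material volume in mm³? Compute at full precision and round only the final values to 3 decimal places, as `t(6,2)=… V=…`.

span = t_max - t_min = 4.03 - 0.79 = 3.240
L(6,2) = 188, L_eff = 1 - 188/255 = 0.262745 (inverted)
t(6,2) = 4.03 - 3.240·0.262745 = 3.179
Σt over all 3·11 pixels = 134391/1700 ≈ 79.0535294
V = pitch²·Σt = 1.91²·134391/1700 = 288.395

t(6,2)=3.179 V=288.395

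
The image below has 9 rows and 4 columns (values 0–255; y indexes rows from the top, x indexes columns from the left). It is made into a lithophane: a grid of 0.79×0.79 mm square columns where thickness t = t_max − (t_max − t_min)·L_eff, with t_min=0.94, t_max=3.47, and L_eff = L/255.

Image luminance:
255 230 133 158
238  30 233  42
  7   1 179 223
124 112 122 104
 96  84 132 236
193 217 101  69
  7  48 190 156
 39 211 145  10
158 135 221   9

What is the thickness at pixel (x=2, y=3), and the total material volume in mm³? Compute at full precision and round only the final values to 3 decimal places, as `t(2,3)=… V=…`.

t(2,3)=2.260 V=49.182

span = t_max - t_min = 3.47 - 0.94 = 2.530
L(2,3) = 122, L_eff = 122/255 = 0.478431
t(2,3) = 3.47 - 2.530·0.478431 = 2.260
Σt over all 9·4 pixels = 502379/6375 ≈ 78.8045490
V = pitch²·Σt = 0.79²·502379/6375 = 49.182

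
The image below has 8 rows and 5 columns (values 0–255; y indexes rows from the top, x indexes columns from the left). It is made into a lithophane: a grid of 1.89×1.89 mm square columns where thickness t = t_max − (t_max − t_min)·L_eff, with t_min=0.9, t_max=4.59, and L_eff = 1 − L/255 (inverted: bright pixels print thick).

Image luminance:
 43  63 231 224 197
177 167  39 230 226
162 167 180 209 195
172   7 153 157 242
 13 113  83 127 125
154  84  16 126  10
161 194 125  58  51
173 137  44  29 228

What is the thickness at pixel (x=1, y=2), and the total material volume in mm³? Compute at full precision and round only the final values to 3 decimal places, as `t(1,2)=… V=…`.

span = t_max - t_min = 4.59 - 0.9 = 3.690
L(1,2) = 167, L_eff = 1 - 167/255 = 0.345098 (inverted)
t(1,2) = 4.59 - 3.690·0.345098 = 3.317
Σt over all 8·5 pixels = 239229/2125 ≈ 112.5783529
V = pitch²·Σt = 1.89²·239229/2125 = 402.141

t(1,2)=3.317 V=402.141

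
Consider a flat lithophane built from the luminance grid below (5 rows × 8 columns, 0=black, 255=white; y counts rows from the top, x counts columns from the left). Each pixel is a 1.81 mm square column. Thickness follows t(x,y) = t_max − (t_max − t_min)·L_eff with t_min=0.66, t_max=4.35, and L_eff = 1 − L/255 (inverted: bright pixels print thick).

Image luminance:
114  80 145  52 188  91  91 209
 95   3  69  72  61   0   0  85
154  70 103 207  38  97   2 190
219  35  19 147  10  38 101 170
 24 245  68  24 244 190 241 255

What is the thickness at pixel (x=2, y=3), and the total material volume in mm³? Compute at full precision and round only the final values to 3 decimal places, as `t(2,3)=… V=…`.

span = t_max - t_min = 4.35 - 0.66 = 3.690
L(2,3) = 19, L_eff = 1 - 19/255 = 0.925490 (inverted)
t(2,3) = 4.35 - 3.690·0.925490 = 0.935
Σt over all 5·8 pixels = 373329/4250 ≈ 87.8421176
V = pitch²·Σt = 1.81²·373329/4250 = 287.780

t(2,3)=0.935 V=287.780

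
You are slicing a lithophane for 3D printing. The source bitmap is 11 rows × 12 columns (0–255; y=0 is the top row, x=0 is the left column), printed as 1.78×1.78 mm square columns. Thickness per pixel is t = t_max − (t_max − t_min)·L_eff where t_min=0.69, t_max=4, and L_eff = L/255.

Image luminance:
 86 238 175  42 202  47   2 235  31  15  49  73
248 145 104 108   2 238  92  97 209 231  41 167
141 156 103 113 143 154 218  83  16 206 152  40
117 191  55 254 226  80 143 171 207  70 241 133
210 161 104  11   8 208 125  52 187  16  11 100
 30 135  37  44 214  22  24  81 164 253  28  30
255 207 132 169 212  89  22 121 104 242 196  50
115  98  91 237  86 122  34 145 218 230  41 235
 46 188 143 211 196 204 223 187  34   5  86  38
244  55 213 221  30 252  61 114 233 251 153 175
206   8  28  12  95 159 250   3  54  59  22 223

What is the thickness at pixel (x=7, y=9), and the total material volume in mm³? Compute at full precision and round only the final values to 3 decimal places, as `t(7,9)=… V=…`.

t(7,9)=2.520 V=986.998

span = t_max - t_min = 4 - 0.69 = 3.310
L(7,9) = 114, L_eff = 114/255 = 0.447059
t(7,9) = 4 - 3.310·0.447059 = 2.520
Σt over all 11·12 pixels = 3971791/12750 ≈ 311.5130196
V = pitch²·Σt = 1.78²·3971791/12750 = 986.998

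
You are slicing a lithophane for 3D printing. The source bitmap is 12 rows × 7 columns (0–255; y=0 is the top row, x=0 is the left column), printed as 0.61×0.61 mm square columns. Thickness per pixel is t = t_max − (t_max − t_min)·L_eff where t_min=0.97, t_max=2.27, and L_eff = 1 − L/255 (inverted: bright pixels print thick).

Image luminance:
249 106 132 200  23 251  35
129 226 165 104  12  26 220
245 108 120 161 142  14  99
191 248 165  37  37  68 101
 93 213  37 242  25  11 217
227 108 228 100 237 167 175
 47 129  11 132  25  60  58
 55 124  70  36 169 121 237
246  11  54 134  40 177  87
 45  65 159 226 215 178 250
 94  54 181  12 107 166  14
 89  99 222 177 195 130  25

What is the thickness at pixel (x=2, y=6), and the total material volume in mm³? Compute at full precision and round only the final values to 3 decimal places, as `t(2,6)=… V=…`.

span = t_max - t_min = 2.27 - 0.97 = 1.300
L(2,6) = 11, L_eff = 1 - 11/255 = 0.956863 (inverted)
t(2,6) = 2.27 - 1.300·0.956863 = 1.026
Σt over all 12·7 pixels = 171617/1275 ≈ 134.6015686
V = pitch²·Σt = 0.61²·171617/1275 = 50.085

t(2,6)=1.026 V=50.085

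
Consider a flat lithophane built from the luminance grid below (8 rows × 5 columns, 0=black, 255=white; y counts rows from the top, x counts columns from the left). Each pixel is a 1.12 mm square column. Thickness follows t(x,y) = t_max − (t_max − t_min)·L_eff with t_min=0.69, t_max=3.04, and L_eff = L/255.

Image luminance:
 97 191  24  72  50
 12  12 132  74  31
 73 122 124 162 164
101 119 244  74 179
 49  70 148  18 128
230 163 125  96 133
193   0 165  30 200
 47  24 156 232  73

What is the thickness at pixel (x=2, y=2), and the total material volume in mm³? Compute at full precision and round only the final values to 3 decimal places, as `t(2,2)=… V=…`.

span = t_max - t_min = 3.04 - 0.69 = 2.350
L(2,2) = 124, L_eff = 124/255 = 0.486275
t(2,2) = 3.04 - 2.350·0.486275 = 1.897
Σt over all 8·5 pixels = 416321/5100 ≈ 81.6315686
V = pitch²·Σt = 1.12²·416321/5100 = 102.399

t(2,2)=1.897 V=102.399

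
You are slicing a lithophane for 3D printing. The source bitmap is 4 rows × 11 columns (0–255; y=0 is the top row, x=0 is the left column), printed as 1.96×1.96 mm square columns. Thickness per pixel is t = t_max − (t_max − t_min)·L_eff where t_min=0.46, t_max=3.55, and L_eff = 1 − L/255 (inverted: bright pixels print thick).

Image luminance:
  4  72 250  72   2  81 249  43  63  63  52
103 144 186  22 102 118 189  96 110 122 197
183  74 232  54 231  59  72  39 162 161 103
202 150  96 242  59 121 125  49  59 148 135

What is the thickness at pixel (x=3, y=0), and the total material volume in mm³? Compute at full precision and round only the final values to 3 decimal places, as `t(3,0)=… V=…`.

t(3,0)=1.332 V=314.979

span = t_max - t_min = 3.55 - 0.46 = 3.090
L(3,0) = 72, L_eff = 1 - 72/255 = 0.717647 (inverted)
t(3,0) = 3.55 - 3.090·0.717647 = 1.332
Σt over all 4·11 pixels = 174232/2125 ≈ 81.9915294
V = pitch²·Σt = 1.96²·174232/2125 = 314.979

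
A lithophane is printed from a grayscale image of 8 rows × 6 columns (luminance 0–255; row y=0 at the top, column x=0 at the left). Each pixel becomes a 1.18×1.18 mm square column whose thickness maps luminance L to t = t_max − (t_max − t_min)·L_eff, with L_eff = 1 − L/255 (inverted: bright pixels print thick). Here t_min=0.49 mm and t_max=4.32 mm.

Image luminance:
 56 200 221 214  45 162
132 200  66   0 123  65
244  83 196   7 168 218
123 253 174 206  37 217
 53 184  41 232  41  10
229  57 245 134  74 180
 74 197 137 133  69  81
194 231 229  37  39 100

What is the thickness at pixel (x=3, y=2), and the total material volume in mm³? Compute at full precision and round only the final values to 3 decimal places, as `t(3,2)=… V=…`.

span = t_max - t_min = 4.32 - 0.49 = 3.830
L(3,2) = 7, L_eff = 1 - 7/255 = 0.972549 (inverted)
t(3,2) = 4.32 - 3.830·0.972549 = 0.595
Σt over all 8·6 pixels = 1018391/8500 ≈ 119.8107059
V = pitch²·Σt = 1.18²·1018391/8500 = 166.824

t(3,2)=0.595 V=166.824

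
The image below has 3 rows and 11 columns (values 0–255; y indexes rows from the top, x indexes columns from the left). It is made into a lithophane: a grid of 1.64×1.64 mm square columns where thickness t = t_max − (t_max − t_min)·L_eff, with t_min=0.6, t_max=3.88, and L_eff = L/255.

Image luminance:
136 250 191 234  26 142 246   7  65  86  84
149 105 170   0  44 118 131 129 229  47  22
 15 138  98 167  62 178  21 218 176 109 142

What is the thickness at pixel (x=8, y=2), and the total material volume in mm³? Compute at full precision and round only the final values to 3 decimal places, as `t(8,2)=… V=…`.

span = t_max - t_min = 3.88 - 0.6 = 3.280
L(8,2) = 176, L_eff = 176/255 = 0.690196
t(8,2) = 3.88 - 3.280·0.690196 = 1.616
Σt over all 3·11 pixels = 98717/1275 ≈ 77.4250980
V = pitch²·Σt = 1.64²·98717/1275 = 208.243

t(8,2)=1.616 V=208.243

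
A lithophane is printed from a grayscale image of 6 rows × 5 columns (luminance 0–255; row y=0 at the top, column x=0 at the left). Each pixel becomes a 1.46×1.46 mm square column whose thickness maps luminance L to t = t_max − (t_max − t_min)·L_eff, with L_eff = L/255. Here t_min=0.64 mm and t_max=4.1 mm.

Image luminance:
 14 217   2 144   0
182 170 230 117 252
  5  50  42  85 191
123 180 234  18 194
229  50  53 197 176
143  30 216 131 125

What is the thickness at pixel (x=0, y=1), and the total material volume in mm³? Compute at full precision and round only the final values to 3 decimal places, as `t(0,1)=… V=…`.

span = t_max - t_min = 4.1 - 0.64 = 3.460
L(0,1) = 182, L_eff = 182/255 = 0.713725
t(0,1) = 4.1 - 3.460·0.713725 = 1.631
Σt over all 6·5 pixels = 18217/255 ≈ 71.4392157
V = pitch²·Σt = 1.46²·18217/255 = 152.280

t(0,1)=1.631 V=152.280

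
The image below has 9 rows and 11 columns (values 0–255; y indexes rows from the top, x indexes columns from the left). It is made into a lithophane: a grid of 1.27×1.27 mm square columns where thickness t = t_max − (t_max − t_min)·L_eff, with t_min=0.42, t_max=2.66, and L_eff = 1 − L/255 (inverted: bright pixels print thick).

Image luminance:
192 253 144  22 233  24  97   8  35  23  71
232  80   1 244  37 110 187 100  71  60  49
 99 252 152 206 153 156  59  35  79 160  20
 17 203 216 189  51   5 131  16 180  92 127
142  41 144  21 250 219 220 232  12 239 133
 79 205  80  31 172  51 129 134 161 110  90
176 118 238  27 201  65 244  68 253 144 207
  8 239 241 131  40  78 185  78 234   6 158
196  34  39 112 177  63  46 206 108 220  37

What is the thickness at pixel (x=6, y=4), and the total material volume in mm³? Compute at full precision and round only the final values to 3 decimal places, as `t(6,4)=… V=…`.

t(6,4)=2.353 V=239.109

span = t_max - t_min = 2.66 - 0.42 = 2.240
L(6,4) = 220, L_eff = 1 - 220/255 = 0.137255 (inverted)
t(6,4) = 2.66 - 2.240·0.137255 = 2.353
Σt over all 9·11 pixels = 1890161/12750 ≈ 148.2479216
V = pitch²·Σt = 1.27²·1890161/12750 = 239.109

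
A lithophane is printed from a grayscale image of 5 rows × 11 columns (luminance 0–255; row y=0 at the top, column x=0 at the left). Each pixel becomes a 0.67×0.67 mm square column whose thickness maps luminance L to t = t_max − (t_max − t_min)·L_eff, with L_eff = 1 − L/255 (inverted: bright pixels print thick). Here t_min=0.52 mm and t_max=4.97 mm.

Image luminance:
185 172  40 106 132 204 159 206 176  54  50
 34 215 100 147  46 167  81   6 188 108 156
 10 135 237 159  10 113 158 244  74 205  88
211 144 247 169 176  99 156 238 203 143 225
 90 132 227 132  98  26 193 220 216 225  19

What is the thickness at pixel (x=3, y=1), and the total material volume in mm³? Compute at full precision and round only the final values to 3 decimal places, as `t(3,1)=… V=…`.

t(3,1)=3.085 V=73.581

span = t_max - t_min = 4.97 - 0.52 = 4.450
L(3,1) = 147, L_eff = 1 - 147/255 = 0.423529 (inverted)
t(3,1) = 4.97 - 4.450·0.423529 = 3.085
Σt over all 5·11 pixels = 417983/2550 ≈ 163.9149020
V = pitch²·Σt = 0.67²·417983/2550 = 73.581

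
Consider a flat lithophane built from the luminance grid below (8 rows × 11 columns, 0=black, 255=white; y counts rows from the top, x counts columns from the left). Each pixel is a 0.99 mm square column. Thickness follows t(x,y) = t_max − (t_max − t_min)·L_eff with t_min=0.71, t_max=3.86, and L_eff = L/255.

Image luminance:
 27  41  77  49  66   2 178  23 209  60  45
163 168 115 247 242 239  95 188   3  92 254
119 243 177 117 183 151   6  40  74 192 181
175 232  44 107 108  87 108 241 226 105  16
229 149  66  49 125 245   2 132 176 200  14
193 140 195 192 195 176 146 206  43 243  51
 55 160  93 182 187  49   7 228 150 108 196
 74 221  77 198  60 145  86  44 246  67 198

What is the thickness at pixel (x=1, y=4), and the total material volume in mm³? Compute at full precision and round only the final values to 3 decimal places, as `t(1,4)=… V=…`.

t(1,4)=2.019 V=193.531

span = t_max - t_min = 3.86 - 0.71 = 3.150
L(1,4) = 149, L_eff = 149/255 = 0.584314
t(1,4) = 3.86 - 3.150·0.584314 = 2.019
Σt over all 8·11 pixels = 335683/1700 ≈ 197.4605882
V = pitch²·Σt = 0.99²·335683/1700 = 193.531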